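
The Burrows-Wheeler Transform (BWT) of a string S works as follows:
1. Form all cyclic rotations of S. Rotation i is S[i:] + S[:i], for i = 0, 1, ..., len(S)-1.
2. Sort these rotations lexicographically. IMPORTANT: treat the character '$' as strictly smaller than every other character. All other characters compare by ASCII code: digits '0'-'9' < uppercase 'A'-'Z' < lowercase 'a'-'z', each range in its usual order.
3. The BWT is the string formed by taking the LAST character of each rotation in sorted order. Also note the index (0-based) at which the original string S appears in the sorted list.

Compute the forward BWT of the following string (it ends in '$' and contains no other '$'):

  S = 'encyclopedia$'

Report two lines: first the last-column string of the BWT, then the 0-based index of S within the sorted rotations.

All 13 rotations (rotation i = S[i:]+S[:i]):
  rot[0] = encyclopedia$
  rot[1] = ncyclopedia$e
  rot[2] = cyclopedia$en
  rot[3] = yclopedia$enc
  rot[4] = clopedia$ency
  rot[5] = lopedia$encyc
  rot[6] = opedia$encycl
  rot[7] = pedia$encyclo
  rot[8] = edia$encyclop
  rot[9] = dia$encyclope
  rot[10] = ia$encycloped
  rot[11] = a$encyclopedi
  rot[12] = $encyclopedia
Sorted (with $ < everything):
  sorted[0] = $encyclopedia  (last char: 'a')
  sorted[1] = a$encyclopedi  (last char: 'i')
  sorted[2] = clopedia$ency  (last char: 'y')
  sorted[3] = cyclopedia$en  (last char: 'n')
  sorted[4] = dia$encyclope  (last char: 'e')
  sorted[5] = edia$encyclop  (last char: 'p')
  sorted[6] = encyclopedia$  (last char: '$')
  sorted[7] = ia$encycloped  (last char: 'd')
  sorted[8] = lopedia$encyc  (last char: 'c')
  sorted[9] = ncyclopedia$e  (last char: 'e')
  sorted[10] = opedia$encycl  (last char: 'l')
  sorted[11] = pedia$encyclo  (last char: 'o')
  sorted[12] = yclopedia$enc  (last char: 'c')
Last column: aiynep$dceloc
Original string S is at sorted index 6

Answer: aiynep$dceloc
6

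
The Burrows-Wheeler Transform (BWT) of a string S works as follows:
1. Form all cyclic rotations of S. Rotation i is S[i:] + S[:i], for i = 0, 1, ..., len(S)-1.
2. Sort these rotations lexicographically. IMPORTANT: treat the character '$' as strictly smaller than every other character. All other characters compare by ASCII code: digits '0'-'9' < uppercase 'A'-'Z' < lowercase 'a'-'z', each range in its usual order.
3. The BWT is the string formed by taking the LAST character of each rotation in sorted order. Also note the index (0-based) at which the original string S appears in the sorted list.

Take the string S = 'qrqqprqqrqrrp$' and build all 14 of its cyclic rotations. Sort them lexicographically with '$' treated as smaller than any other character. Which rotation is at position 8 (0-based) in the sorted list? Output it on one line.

Answer: qrrp$qrqqprqqr

Derivation:
All 14 rotations (rotation i = S[i:]+S[:i]):
  rot[0] = qrqqprqqrqrrp$
  rot[1] = rqqprqqrqrrp$q
  rot[2] = qqprqqrqrrp$qr
  rot[3] = qprqqrqrrp$qrq
  rot[4] = prqqrqrrp$qrqq
  rot[5] = rqqrqrrp$qrqqp
  rot[6] = qqrqrrp$qrqqpr
  rot[7] = qrqrrp$qrqqprq
  rot[8] = rqrrp$qrqqprqq
  rot[9] = qrrp$qrqqprqqr
  rot[10] = rrp$qrqqprqqrq
  rot[11] = rp$qrqqprqqrqr
  rot[12] = p$qrqqprqqrqrr
  rot[13] = $qrqqprqqrqrrp
Sorted (with $ < everything):
  sorted[0] = $qrqqprqqrqrrp
  sorted[1] = p$qrqqprqqrqrr
  sorted[2] = prqqrqrrp$qrqq
  sorted[3] = qprqqrqrrp$qrq
  sorted[4] = qqprqqrqrrp$qr
  sorted[5] = qqrqrrp$qrqqpr
  sorted[6] = qrqqprqqrqrrp$
  sorted[7] = qrqrrp$qrqqprq
  sorted[8] = qrrp$qrqqprqqr
  sorted[9] = rp$qrqqprqqrqr
  sorted[10] = rqqprqqrqrrp$q
  sorted[11] = rqqrqrrp$qrqqp
  sorted[12] = rqrrp$qrqqprqq
  sorted[13] = rrp$qrqqprqqrq
sorted[8] = qrrp$qrqqprqqr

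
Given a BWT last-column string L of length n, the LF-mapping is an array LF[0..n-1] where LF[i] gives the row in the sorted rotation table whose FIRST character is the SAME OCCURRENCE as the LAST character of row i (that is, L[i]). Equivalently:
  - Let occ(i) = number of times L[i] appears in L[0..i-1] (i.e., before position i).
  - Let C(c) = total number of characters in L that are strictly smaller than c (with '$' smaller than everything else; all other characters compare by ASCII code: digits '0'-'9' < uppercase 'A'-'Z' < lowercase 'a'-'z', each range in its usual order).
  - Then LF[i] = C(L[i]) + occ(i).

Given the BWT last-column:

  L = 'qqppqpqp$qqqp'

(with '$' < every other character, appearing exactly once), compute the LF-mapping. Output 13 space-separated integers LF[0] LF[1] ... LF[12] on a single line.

Answer: 6 7 1 2 8 3 9 4 0 10 11 12 5

Derivation:
Char counts: '$':1, 'p':5, 'q':7
C (first-col start): C('$')=0, C('p')=1, C('q')=6
L[0]='q': occ=0, LF[0]=C('q')+0=6+0=6
L[1]='q': occ=1, LF[1]=C('q')+1=6+1=7
L[2]='p': occ=0, LF[2]=C('p')+0=1+0=1
L[3]='p': occ=1, LF[3]=C('p')+1=1+1=2
L[4]='q': occ=2, LF[4]=C('q')+2=6+2=8
L[5]='p': occ=2, LF[5]=C('p')+2=1+2=3
L[6]='q': occ=3, LF[6]=C('q')+3=6+3=9
L[7]='p': occ=3, LF[7]=C('p')+3=1+3=4
L[8]='$': occ=0, LF[8]=C('$')+0=0+0=0
L[9]='q': occ=4, LF[9]=C('q')+4=6+4=10
L[10]='q': occ=5, LF[10]=C('q')+5=6+5=11
L[11]='q': occ=6, LF[11]=C('q')+6=6+6=12
L[12]='p': occ=4, LF[12]=C('p')+4=1+4=5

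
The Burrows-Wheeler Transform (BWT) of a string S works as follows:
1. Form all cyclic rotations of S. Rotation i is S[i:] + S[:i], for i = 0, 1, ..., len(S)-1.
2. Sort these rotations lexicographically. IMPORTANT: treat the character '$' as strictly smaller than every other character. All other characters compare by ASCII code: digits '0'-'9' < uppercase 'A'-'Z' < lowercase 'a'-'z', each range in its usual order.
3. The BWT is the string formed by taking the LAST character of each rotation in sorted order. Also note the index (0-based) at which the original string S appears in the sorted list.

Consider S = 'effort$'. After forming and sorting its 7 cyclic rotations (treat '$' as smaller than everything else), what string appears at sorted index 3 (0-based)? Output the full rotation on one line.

All 7 rotations (rotation i = S[i:]+S[:i]):
  rot[0] = effort$
  rot[1] = ffort$e
  rot[2] = fort$ef
  rot[3] = ort$eff
  rot[4] = rt$effo
  rot[5] = t$effor
  rot[6] = $effort
Sorted (with $ < everything):
  sorted[0] = $effort
  sorted[1] = effort$
  sorted[2] = ffort$e
  sorted[3] = fort$ef
  sorted[4] = ort$eff
  sorted[5] = rt$effo
  sorted[6] = t$effor
sorted[3] = fort$ef

Answer: fort$ef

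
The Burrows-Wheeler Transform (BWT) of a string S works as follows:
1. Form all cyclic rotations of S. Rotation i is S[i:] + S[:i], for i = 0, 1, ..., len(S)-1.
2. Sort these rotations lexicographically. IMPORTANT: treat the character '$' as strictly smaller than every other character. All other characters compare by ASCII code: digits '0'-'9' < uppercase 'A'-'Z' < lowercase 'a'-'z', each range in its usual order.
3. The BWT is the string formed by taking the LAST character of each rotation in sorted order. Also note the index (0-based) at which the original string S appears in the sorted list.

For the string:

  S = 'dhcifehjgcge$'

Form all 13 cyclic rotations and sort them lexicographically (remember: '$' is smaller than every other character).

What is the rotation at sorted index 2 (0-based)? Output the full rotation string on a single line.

Answer: cifehjgcge$dh

Derivation:
All 13 rotations (rotation i = S[i:]+S[:i]):
  rot[0] = dhcifehjgcge$
  rot[1] = hcifehjgcge$d
  rot[2] = cifehjgcge$dh
  rot[3] = ifehjgcge$dhc
  rot[4] = fehjgcge$dhci
  rot[5] = ehjgcge$dhcif
  rot[6] = hjgcge$dhcife
  rot[7] = jgcge$dhcifeh
  rot[8] = gcge$dhcifehj
  rot[9] = cge$dhcifehjg
  rot[10] = ge$dhcifehjgc
  rot[11] = e$dhcifehjgcg
  rot[12] = $dhcifehjgcge
Sorted (with $ < everything):
  sorted[0] = $dhcifehjgcge
  sorted[1] = cge$dhcifehjg
  sorted[2] = cifehjgcge$dh
  sorted[3] = dhcifehjgcge$
  sorted[4] = e$dhcifehjgcg
  sorted[5] = ehjgcge$dhcif
  sorted[6] = fehjgcge$dhci
  sorted[7] = gcge$dhcifehj
  sorted[8] = ge$dhcifehjgc
  sorted[9] = hcifehjgcge$d
  sorted[10] = hjgcge$dhcife
  sorted[11] = ifehjgcge$dhc
  sorted[12] = jgcge$dhcifeh
sorted[2] = cifehjgcge$dh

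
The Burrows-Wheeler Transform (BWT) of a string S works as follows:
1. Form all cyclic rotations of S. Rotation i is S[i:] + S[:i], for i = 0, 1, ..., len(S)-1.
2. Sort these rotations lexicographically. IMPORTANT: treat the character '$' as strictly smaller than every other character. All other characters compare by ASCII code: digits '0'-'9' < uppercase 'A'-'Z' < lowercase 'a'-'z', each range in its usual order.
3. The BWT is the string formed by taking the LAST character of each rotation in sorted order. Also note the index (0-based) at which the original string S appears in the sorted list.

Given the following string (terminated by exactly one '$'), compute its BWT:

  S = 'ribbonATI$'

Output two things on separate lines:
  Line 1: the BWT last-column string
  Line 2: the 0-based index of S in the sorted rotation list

All 10 rotations (rotation i = S[i:]+S[:i]):
  rot[0] = ribbonATI$
  rot[1] = ibbonATI$r
  rot[2] = bbonATI$ri
  rot[3] = bonATI$rib
  rot[4] = onATI$ribb
  rot[5] = nATI$ribbo
  rot[6] = ATI$ribbon
  rot[7] = TI$ribbonA
  rot[8] = I$ribbonAT
  rot[9] = $ribbonATI
Sorted (with $ < everything):
  sorted[0] = $ribbonATI  (last char: 'I')
  sorted[1] = ATI$ribbon  (last char: 'n')
  sorted[2] = I$ribbonAT  (last char: 'T')
  sorted[3] = TI$ribbonA  (last char: 'A')
  sorted[4] = bbonATI$ri  (last char: 'i')
  sorted[5] = bonATI$rib  (last char: 'b')
  sorted[6] = ibbonATI$r  (last char: 'r')
  sorted[7] = nATI$ribbo  (last char: 'o')
  sorted[8] = onATI$ribb  (last char: 'b')
  sorted[9] = ribbonATI$  (last char: '$')
Last column: InTAibrob$
Original string S is at sorted index 9

Answer: InTAibrob$
9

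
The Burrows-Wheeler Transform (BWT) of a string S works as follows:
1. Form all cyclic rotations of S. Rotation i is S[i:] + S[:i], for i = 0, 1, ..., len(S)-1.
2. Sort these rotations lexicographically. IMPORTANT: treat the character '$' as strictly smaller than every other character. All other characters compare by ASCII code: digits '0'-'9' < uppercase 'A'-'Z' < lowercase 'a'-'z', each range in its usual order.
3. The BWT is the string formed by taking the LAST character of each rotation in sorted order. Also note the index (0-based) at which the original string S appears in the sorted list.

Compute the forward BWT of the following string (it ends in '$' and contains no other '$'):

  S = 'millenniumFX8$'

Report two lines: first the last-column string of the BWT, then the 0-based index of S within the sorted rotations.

All 14 rotations (rotation i = S[i:]+S[:i]):
  rot[0] = millenniumFX8$
  rot[1] = illenniumFX8$m
  rot[2] = llenniumFX8$mi
  rot[3] = lenniumFX8$mil
  rot[4] = enniumFX8$mill
  rot[5] = nniumFX8$mille
  rot[6] = niumFX8$millen
  rot[7] = iumFX8$millenn
  rot[8] = umFX8$millenni
  rot[9] = mFX8$millenniu
  rot[10] = FX8$millennium
  rot[11] = X8$millenniumF
  rot[12] = 8$millenniumFX
  rot[13] = $millenniumFX8
Sorted (with $ < everything):
  sorted[0] = $millenniumFX8  (last char: '8')
  sorted[1] = 8$millenniumFX  (last char: 'X')
  sorted[2] = FX8$millennium  (last char: 'm')
  sorted[3] = X8$millenniumF  (last char: 'F')
  sorted[4] = enniumFX8$mill  (last char: 'l')
  sorted[5] = illenniumFX8$m  (last char: 'm')
  sorted[6] = iumFX8$millenn  (last char: 'n')
  sorted[7] = lenniumFX8$mil  (last char: 'l')
  sorted[8] = llenniumFX8$mi  (last char: 'i')
  sorted[9] = mFX8$millenniu  (last char: 'u')
  sorted[10] = millenniumFX8$  (last char: '$')
  sorted[11] = niumFX8$millen  (last char: 'n')
  sorted[12] = nniumFX8$mille  (last char: 'e')
  sorted[13] = umFX8$millenni  (last char: 'i')
Last column: 8XmFlmnliu$nei
Original string S is at sorted index 10

Answer: 8XmFlmnliu$nei
10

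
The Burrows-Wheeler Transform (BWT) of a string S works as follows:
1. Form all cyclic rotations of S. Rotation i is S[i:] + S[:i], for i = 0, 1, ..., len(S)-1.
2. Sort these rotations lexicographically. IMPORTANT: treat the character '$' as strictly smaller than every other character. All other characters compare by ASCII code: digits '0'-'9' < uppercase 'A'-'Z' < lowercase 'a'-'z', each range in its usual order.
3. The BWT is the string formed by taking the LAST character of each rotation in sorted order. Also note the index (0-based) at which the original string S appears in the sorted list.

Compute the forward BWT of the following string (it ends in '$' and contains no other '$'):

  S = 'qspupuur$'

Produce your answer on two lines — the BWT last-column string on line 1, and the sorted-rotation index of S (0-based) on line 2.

Answer: rsu$uqpup
3

Derivation:
All 9 rotations (rotation i = S[i:]+S[:i]):
  rot[0] = qspupuur$
  rot[1] = spupuur$q
  rot[2] = pupuur$qs
  rot[3] = upuur$qsp
  rot[4] = puur$qspu
  rot[5] = uur$qspup
  rot[6] = ur$qspupu
  rot[7] = r$qspupuu
  rot[8] = $qspupuur
Sorted (with $ < everything):
  sorted[0] = $qspupuur  (last char: 'r')
  sorted[1] = pupuur$qs  (last char: 's')
  sorted[2] = puur$qspu  (last char: 'u')
  sorted[3] = qspupuur$  (last char: '$')
  sorted[4] = r$qspupuu  (last char: 'u')
  sorted[5] = spupuur$q  (last char: 'q')
  sorted[6] = upuur$qsp  (last char: 'p')
  sorted[7] = ur$qspupu  (last char: 'u')
  sorted[8] = uur$qspup  (last char: 'p')
Last column: rsu$uqpup
Original string S is at sorted index 3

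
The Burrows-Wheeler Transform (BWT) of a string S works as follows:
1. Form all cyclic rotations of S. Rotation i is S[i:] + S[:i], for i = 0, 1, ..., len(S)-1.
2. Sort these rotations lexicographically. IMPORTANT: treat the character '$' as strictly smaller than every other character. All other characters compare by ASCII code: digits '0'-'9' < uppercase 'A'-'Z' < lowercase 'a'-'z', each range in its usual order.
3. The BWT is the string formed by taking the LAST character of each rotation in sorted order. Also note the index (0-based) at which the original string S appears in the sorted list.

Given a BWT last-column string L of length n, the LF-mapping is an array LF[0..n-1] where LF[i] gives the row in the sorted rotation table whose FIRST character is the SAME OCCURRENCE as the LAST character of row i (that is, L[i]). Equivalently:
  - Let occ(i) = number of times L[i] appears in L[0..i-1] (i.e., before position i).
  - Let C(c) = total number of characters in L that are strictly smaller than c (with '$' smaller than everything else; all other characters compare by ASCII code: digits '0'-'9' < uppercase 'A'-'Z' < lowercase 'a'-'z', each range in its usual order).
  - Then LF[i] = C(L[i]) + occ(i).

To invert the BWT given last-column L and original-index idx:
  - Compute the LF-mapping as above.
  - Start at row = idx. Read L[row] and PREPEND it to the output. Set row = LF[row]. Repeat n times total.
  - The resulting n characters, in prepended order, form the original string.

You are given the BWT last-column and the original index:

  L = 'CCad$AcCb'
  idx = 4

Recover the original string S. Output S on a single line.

LF mapping: 2 3 5 8 0 1 7 4 6
Walk LF starting at row 4, prepending L[row]:
  step 1: row=4, L[4]='$', prepend. Next row=LF[4]=0
  step 2: row=0, L[0]='C', prepend. Next row=LF[0]=2
  step 3: row=2, L[2]='a', prepend. Next row=LF[2]=5
  step 4: row=5, L[5]='A', prepend. Next row=LF[5]=1
  step 5: row=1, L[1]='C', prepend. Next row=LF[1]=3
  step 6: row=3, L[3]='d', prepend. Next row=LF[3]=8
  step 7: row=8, L[8]='b', prepend. Next row=LF[8]=6
  step 8: row=6, L[6]='c', prepend. Next row=LF[6]=7
  step 9: row=7, L[7]='C', prepend. Next row=LF[7]=4
Reversed output: CcbdCAaC$

Answer: CcbdCAaC$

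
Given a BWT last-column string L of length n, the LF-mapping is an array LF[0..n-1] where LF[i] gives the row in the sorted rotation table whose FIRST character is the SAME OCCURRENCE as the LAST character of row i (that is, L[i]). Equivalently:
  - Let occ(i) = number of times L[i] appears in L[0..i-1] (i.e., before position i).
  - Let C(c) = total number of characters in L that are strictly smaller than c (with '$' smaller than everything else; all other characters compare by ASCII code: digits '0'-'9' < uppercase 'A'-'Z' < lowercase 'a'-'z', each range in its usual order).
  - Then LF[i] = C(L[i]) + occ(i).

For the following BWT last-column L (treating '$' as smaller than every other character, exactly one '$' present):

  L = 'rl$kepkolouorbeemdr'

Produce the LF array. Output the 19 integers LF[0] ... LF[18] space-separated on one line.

Char counts: '$':1, 'b':1, 'd':1, 'e':3, 'k':2, 'l':2, 'm':1, 'o':3, 'p':1, 'r':3, 'u':1
C (first-col start): C('$')=0, C('b')=1, C('d')=2, C('e')=3, C('k')=6, C('l')=8, C('m')=10, C('o')=11, C('p')=14, C('r')=15, C('u')=18
L[0]='r': occ=0, LF[0]=C('r')+0=15+0=15
L[1]='l': occ=0, LF[1]=C('l')+0=8+0=8
L[2]='$': occ=0, LF[2]=C('$')+0=0+0=0
L[3]='k': occ=0, LF[3]=C('k')+0=6+0=6
L[4]='e': occ=0, LF[4]=C('e')+0=3+0=3
L[5]='p': occ=0, LF[5]=C('p')+0=14+0=14
L[6]='k': occ=1, LF[6]=C('k')+1=6+1=7
L[7]='o': occ=0, LF[7]=C('o')+0=11+0=11
L[8]='l': occ=1, LF[8]=C('l')+1=8+1=9
L[9]='o': occ=1, LF[9]=C('o')+1=11+1=12
L[10]='u': occ=0, LF[10]=C('u')+0=18+0=18
L[11]='o': occ=2, LF[11]=C('o')+2=11+2=13
L[12]='r': occ=1, LF[12]=C('r')+1=15+1=16
L[13]='b': occ=0, LF[13]=C('b')+0=1+0=1
L[14]='e': occ=1, LF[14]=C('e')+1=3+1=4
L[15]='e': occ=2, LF[15]=C('e')+2=3+2=5
L[16]='m': occ=0, LF[16]=C('m')+0=10+0=10
L[17]='d': occ=0, LF[17]=C('d')+0=2+0=2
L[18]='r': occ=2, LF[18]=C('r')+2=15+2=17

Answer: 15 8 0 6 3 14 7 11 9 12 18 13 16 1 4 5 10 2 17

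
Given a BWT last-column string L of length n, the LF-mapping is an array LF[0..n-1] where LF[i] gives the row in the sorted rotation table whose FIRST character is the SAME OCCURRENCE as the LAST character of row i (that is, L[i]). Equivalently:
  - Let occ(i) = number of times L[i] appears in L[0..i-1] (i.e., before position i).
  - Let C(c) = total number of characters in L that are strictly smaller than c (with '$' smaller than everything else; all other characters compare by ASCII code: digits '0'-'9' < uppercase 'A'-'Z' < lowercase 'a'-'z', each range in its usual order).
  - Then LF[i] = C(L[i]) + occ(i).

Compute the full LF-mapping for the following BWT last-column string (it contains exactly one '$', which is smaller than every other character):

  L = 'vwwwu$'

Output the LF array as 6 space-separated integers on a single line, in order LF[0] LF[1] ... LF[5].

Char counts: '$':1, 'u':1, 'v':1, 'w':3
C (first-col start): C('$')=0, C('u')=1, C('v')=2, C('w')=3
L[0]='v': occ=0, LF[0]=C('v')+0=2+0=2
L[1]='w': occ=0, LF[1]=C('w')+0=3+0=3
L[2]='w': occ=1, LF[2]=C('w')+1=3+1=4
L[3]='w': occ=2, LF[3]=C('w')+2=3+2=5
L[4]='u': occ=0, LF[4]=C('u')+0=1+0=1
L[5]='$': occ=0, LF[5]=C('$')+0=0+0=0

Answer: 2 3 4 5 1 0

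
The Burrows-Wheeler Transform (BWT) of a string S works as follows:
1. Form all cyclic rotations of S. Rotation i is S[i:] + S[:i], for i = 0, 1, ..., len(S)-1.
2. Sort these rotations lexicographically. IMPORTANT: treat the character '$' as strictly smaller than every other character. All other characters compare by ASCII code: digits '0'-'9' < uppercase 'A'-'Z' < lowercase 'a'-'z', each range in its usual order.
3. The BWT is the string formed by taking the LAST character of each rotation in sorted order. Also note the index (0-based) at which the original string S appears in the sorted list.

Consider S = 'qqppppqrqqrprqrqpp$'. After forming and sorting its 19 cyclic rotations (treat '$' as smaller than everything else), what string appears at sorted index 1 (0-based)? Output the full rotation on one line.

All 19 rotations (rotation i = S[i:]+S[:i]):
  rot[0] = qqppppqrqqrprqrqpp$
  rot[1] = qppppqrqqrprqrqpp$q
  rot[2] = ppppqrqqrprqrqpp$qq
  rot[3] = pppqrqqrprqrqpp$qqp
  rot[4] = ppqrqqrprqrqpp$qqpp
  rot[5] = pqrqqrprqrqpp$qqppp
  rot[6] = qrqqrprqrqpp$qqpppp
  rot[7] = rqqrprqrqpp$qqppppq
  rot[8] = qqrprqrqpp$qqppppqr
  rot[9] = qrprqrqpp$qqppppqrq
  rot[10] = rprqrqpp$qqppppqrqq
  rot[11] = prqrqpp$qqppppqrqqr
  rot[12] = rqrqpp$qqppppqrqqrp
  rot[13] = qrqpp$qqppppqrqqrpr
  rot[14] = rqpp$qqppppqrqqrprq
  rot[15] = qpp$qqppppqrqqrprqr
  rot[16] = pp$qqppppqrqqrprqrq
  rot[17] = p$qqppppqrqqrprqrqp
  rot[18] = $qqppppqrqqrprqrqpp
Sorted (with $ < everything):
  sorted[0] = $qqppppqrqqrprqrqpp
  sorted[1] = p$qqppppqrqqrprqrqp
  sorted[2] = pp$qqppppqrqqrprqrq
  sorted[3] = ppppqrqqrprqrqpp$qq
  sorted[4] = pppqrqqrprqrqpp$qqp
  sorted[5] = ppqrqqrprqrqpp$qqpp
  sorted[6] = pqrqqrprqrqpp$qqppp
  sorted[7] = prqrqpp$qqppppqrqqr
  sorted[8] = qpp$qqppppqrqqrprqr
  sorted[9] = qppppqrqqrprqrqpp$q
  sorted[10] = qqppppqrqqrprqrqpp$
  sorted[11] = qqrprqrqpp$qqppppqr
  sorted[12] = qrprqrqpp$qqppppqrq
  sorted[13] = qrqpp$qqppppqrqqrpr
  sorted[14] = qrqqrprqrqpp$qqpppp
  sorted[15] = rprqrqpp$qqppppqrqq
  sorted[16] = rqpp$qqppppqrqqrprq
  sorted[17] = rqqrprqrqpp$qqppppq
  sorted[18] = rqrqpp$qqppppqrqqrp
sorted[1] = p$qqppppqrqqrprqrqp

Answer: p$qqppppqrqqrprqrqp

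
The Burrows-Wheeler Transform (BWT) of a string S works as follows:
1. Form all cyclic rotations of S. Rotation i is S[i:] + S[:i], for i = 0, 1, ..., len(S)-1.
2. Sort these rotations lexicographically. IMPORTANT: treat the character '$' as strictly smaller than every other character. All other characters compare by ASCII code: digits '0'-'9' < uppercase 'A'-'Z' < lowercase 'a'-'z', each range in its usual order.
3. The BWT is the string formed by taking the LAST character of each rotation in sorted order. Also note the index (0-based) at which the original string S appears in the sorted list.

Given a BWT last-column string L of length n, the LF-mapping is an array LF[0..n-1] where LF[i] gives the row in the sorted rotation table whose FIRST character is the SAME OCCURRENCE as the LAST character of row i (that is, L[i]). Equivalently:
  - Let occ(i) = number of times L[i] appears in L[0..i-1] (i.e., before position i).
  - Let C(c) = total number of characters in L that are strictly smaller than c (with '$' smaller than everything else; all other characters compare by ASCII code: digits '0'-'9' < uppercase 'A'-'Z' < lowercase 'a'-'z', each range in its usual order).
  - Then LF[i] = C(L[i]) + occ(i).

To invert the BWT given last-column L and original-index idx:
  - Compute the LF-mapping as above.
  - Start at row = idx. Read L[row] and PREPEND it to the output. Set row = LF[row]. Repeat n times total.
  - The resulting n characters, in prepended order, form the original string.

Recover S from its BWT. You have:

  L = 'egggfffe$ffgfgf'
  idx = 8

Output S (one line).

LF mapping: 1 10 11 12 3 4 5 2 0 6 7 13 8 14 9
Walk LF starting at row 8, prepending L[row]:
  step 1: row=8, L[8]='$', prepend. Next row=LF[8]=0
  step 2: row=0, L[0]='e', prepend. Next row=LF[0]=1
  step 3: row=1, L[1]='g', prepend. Next row=LF[1]=10
  step 4: row=10, L[10]='f', prepend. Next row=LF[10]=7
  step 5: row=7, L[7]='e', prepend. Next row=LF[7]=2
  step 6: row=2, L[2]='g', prepend. Next row=LF[2]=11
  step 7: row=11, L[11]='g', prepend. Next row=LF[11]=13
  step 8: row=13, L[13]='g', prepend. Next row=LF[13]=14
  step 9: row=14, L[14]='f', prepend. Next row=LF[14]=9
  step 10: row=9, L[9]='f', prepend. Next row=LF[9]=6
  step 11: row=6, L[6]='f', prepend. Next row=LF[6]=5
  step 12: row=5, L[5]='f', prepend. Next row=LF[5]=4
  step 13: row=4, L[4]='f', prepend. Next row=LF[4]=3
  step 14: row=3, L[3]='g', prepend. Next row=LF[3]=12
  step 15: row=12, L[12]='f', prepend. Next row=LF[12]=8
Reversed output: fgfffffgggefge$

Answer: fgfffffgggefge$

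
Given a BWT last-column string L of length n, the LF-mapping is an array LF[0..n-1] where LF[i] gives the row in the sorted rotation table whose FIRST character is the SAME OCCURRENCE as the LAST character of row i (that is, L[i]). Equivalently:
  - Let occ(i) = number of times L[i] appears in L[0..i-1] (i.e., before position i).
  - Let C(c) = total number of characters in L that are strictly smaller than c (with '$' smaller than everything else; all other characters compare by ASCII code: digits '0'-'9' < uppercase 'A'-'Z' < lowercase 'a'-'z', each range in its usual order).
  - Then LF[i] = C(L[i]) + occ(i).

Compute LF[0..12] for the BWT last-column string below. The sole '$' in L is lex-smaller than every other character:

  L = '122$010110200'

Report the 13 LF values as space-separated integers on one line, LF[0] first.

Char counts: '$':1, '0':5, '1':4, '2':3
C (first-col start): C('$')=0, C('0')=1, C('1')=6, C('2')=10
L[0]='1': occ=0, LF[0]=C('1')+0=6+0=6
L[1]='2': occ=0, LF[1]=C('2')+0=10+0=10
L[2]='2': occ=1, LF[2]=C('2')+1=10+1=11
L[3]='$': occ=0, LF[3]=C('$')+0=0+0=0
L[4]='0': occ=0, LF[4]=C('0')+0=1+0=1
L[5]='1': occ=1, LF[5]=C('1')+1=6+1=7
L[6]='0': occ=1, LF[6]=C('0')+1=1+1=2
L[7]='1': occ=2, LF[7]=C('1')+2=6+2=8
L[8]='1': occ=3, LF[8]=C('1')+3=6+3=9
L[9]='0': occ=2, LF[9]=C('0')+2=1+2=3
L[10]='2': occ=2, LF[10]=C('2')+2=10+2=12
L[11]='0': occ=3, LF[11]=C('0')+3=1+3=4
L[12]='0': occ=4, LF[12]=C('0')+4=1+4=5

Answer: 6 10 11 0 1 7 2 8 9 3 12 4 5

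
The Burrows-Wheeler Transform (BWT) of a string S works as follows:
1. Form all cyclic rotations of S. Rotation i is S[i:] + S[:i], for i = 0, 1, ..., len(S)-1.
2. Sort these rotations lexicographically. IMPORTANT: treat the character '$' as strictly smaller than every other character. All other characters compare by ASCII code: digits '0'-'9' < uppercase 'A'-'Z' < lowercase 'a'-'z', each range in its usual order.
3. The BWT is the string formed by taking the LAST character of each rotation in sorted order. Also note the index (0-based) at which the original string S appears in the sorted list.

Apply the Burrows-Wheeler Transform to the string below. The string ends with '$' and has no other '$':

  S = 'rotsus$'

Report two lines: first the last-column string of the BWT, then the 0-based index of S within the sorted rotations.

All 7 rotations (rotation i = S[i:]+S[:i]):
  rot[0] = rotsus$
  rot[1] = otsus$r
  rot[2] = tsus$ro
  rot[3] = sus$rot
  rot[4] = us$rots
  rot[5] = s$rotsu
  rot[6] = $rotsus
Sorted (with $ < everything):
  sorted[0] = $rotsus  (last char: 's')
  sorted[1] = otsus$r  (last char: 'r')
  sorted[2] = rotsus$  (last char: '$')
  sorted[3] = s$rotsu  (last char: 'u')
  sorted[4] = sus$rot  (last char: 't')
  sorted[5] = tsus$ro  (last char: 'o')
  sorted[6] = us$rots  (last char: 's')
Last column: sr$utos
Original string S is at sorted index 2

Answer: sr$utos
2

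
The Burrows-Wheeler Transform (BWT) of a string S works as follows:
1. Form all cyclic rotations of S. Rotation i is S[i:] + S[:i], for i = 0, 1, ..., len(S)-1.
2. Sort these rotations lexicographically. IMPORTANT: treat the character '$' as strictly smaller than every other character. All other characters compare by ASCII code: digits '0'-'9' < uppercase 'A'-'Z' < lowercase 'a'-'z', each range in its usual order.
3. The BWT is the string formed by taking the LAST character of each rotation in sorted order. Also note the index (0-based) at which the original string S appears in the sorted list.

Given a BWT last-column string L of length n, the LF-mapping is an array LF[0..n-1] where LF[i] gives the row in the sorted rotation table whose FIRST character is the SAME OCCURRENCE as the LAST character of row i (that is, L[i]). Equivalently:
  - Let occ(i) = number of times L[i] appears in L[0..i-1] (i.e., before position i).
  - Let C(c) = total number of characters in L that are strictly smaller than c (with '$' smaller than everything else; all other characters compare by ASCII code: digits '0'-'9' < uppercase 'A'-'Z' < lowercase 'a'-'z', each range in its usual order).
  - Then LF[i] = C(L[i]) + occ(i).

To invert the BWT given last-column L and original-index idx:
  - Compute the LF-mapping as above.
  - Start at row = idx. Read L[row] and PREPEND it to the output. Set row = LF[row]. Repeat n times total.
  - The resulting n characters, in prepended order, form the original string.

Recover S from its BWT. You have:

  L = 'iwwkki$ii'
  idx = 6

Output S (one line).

LF mapping: 1 7 8 5 6 2 0 3 4
Walk LF starting at row 6, prepending L[row]:
  step 1: row=6, L[6]='$', prepend. Next row=LF[6]=0
  step 2: row=0, L[0]='i', prepend. Next row=LF[0]=1
  step 3: row=1, L[1]='w', prepend. Next row=LF[1]=7
  step 4: row=7, L[7]='i', prepend. Next row=LF[7]=3
  step 5: row=3, L[3]='k', prepend. Next row=LF[3]=5
  step 6: row=5, L[5]='i', prepend. Next row=LF[5]=2
  step 7: row=2, L[2]='w', prepend. Next row=LF[2]=8
  step 8: row=8, L[8]='i', prepend. Next row=LF[8]=4
  step 9: row=4, L[4]='k', prepend. Next row=LF[4]=6
Reversed output: kiwikiwi$

Answer: kiwikiwi$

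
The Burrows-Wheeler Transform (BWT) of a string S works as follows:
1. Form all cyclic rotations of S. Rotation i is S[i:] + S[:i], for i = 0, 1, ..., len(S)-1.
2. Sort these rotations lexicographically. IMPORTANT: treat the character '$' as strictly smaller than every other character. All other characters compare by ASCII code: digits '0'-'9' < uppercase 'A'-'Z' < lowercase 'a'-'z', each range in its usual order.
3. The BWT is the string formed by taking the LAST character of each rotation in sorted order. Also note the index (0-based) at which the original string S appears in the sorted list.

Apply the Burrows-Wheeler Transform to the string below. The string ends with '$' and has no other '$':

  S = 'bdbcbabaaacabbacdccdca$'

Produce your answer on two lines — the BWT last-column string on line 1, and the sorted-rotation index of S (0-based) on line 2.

Answer: acbabcabacbad$dabdcabcc
13

Derivation:
All 23 rotations (rotation i = S[i:]+S[:i]):
  rot[0] = bdbcbabaaacabbacdccdca$
  rot[1] = dbcbabaaacabbacdccdca$b
  rot[2] = bcbabaaacabbacdccdca$bd
  rot[3] = cbabaaacabbacdccdca$bdb
  rot[4] = babaaacabbacdccdca$bdbc
  rot[5] = abaaacabbacdccdca$bdbcb
  rot[6] = baaacabbacdccdca$bdbcba
  rot[7] = aaacabbacdccdca$bdbcbab
  rot[8] = aacabbacdccdca$bdbcbaba
  rot[9] = acabbacdccdca$bdbcbabaa
  rot[10] = cabbacdccdca$bdbcbabaaa
  rot[11] = abbacdccdca$bdbcbabaaac
  rot[12] = bbacdccdca$bdbcbabaaaca
  rot[13] = bacdccdca$bdbcbabaaacab
  rot[14] = acdccdca$bdbcbabaaacabb
  rot[15] = cdccdca$bdbcbabaaacabba
  rot[16] = dccdca$bdbcbabaaacabbac
  rot[17] = ccdca$bdbcbabaaacabbacd
  rot[18] = cdca$bdbcbabaaacabbacdc
  rot[19] = dca$bdbcbabaaacabbacdcc
  rot[20] = ca$bdbcbabaaacabbacdccd
  rot[21] = a$bdbcbabaaacabbacdccdc
  rot[22] = $bdbcbabaaacabbacdccdca
Sorted (with $ < everything):
  sorted[0] = $bdbcbabaaacabbacdccdca  (last char: 'a')
  sorted[1] = a$bdbcbabaaacabbacdccdc  (last char: 'c')
  sorted[2] = aaacabbacdccdca$bdbcbab  (last char: 'b')
  sorted[3] = aacabbacdccdca$bdbcbaba  (last char: 'a')
  sorted[4] = abaaacabbacdccdca$bdbcb  (last char: 'b')
  sorted[5] = abbacdccdca$bdbcbabaaac  (last char: 'c')
  sorted[6] = acabbacdccdca$bdbcbabaa  (last char: 'a')
  sorted[7] = acdccdca$bdbcbabaaacabb  (last char: 'b')
  sorted[8] = baaacabbacdccdca$bdbcba  (last char: 'a')
  sorted[9] = babaaacabbacdccdca$bdbc  (last char: 'c')
  sorted[10] = bacdccdca$bdbcbabaaacab  (last char: 'b')
  sorted[11] = bbacdccdca$bdbcbabaaaca  (last char: 'a')
  sorted[12] = bcbabaaacabbacdccdca$bd  (last char: 'd')
  sorted[13] = bdbcbabaaacabbacdccdca$  (last char: '$')
  sorted[14] = ca$bdbcbabaaacabbacdccd  (last char: 'd')
  sorted[15] = cabbacdccdca$bdbcbabaaa  (last char: 'a')
  sorted[16] = cbabaaacabbacdccdca$bdb  (last char: 'b')
  sorted[17] = ccdca$bdbcbabaaacabbacd  (last char: 'd')
  sorted[18] = cdca$bdbcbabaaacabbacdc  (last char: 'c')
  sorted[19] = cdccdca$bdbcbabaaacabba  (last char: 'a')
  sorted[20] = dbcbabaaacabbacdccdca$b  (last char: 'b')
  sorted[21] = dca$bdbcbabaaacabbacdcc  (last char: 'c')
  sorted[22] = dccdca$bdbcbabaaacabbac  (last char: 'c')
Last column: acbabcabacbad$dabdcabcc
Original string S is at sorted index 13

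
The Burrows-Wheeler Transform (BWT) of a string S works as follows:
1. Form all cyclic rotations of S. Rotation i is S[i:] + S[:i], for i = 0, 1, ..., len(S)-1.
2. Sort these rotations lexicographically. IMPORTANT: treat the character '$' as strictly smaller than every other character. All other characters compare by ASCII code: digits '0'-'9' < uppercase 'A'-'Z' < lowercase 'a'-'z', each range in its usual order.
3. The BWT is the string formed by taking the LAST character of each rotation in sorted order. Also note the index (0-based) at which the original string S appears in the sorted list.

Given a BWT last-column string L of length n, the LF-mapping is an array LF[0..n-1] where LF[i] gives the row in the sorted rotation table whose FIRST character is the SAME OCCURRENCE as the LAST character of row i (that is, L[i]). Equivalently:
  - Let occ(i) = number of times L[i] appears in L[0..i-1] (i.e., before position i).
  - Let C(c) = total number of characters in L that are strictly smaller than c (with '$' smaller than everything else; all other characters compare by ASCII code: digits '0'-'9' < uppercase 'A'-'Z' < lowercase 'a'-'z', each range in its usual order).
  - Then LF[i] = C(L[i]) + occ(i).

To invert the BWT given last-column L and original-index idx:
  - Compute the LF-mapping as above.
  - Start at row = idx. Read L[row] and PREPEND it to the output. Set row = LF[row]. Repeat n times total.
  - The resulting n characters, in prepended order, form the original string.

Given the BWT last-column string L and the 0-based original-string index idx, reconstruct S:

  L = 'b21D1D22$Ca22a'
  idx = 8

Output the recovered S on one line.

Answer: CD21122aD22ab$

Derivation:
LF mapping: 13 3 1 9 2 10 4 5 0 8 11 6 7 12
Walk LF starting at row 8, prepending L[row]:
  step 1: row=8, L[8]='$', prepend. Next row=LF[8]=0
  step 2: row=0, L[0]='b', prepend. Next row=LF[0]=13
  step 3: row=13, L[13]='a', prepend. Next row=LF[13]=12
  step 4: row=12, L[12]='2', prepend. Next row=LF[12]=7
  step 5: row=7, L[7]='2', prepend. Next row=LF[7]=5
  step 6: row=5, L[5]='D', prepend. Next row=LF[5]=10
  step 7: row=10, L[10]='a', prepend. Next row=LF[10]=11
  step 8: row=11, L[11]='2', prepend. Next row=LF[11]=6
  step 9: row=6, L[6]='2', prepend. Next row=LF[6]=4
  step 10: row=4, L[4]='1', prepend. Next row=LF[4]=2
  step 11: row=2, L[2]='1', prepend. Next row=LF[2]=1
  step 12: row=1, L[1]='2', prepend. Next row=LF[1]=3
  step 13: row=3, L[3]='D', prepend. Next row=LF[3]=9
  step 14: row=9, L[9]='C', prepend. Next row=LF[9]=8
Reversed output: CD21122aD22ab$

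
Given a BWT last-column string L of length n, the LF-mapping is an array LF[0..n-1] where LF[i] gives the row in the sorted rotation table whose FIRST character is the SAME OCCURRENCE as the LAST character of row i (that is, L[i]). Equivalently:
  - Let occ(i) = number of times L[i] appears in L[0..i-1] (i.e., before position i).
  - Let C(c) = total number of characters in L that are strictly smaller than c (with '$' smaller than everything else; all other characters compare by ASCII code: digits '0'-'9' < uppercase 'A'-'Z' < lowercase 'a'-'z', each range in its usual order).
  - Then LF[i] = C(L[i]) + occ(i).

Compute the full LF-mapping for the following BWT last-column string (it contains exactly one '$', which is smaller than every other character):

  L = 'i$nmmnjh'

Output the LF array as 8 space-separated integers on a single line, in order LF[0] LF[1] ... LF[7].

Answer: 2 0 6 4 5 7 3 1

Derivation:
Char counts: '$':1, 'h':1, 'i':1, 'j':1, 'm':2, 'n':2
C (first-col start): C('$')=0, C('h')=1, C('i')=2, C('j')=3, C('m')=4, C('n')=6
L[0]='i': occ=0, LF[0]=C('i')+0=2+0=2
L[1]='$': occ=0, LF[1]=C('$')+0=0+0=0
L[2]='n': occ=0, LF[2]=C('n')+0=6+0=6
L[3]='m': occ=0, LF[3]=C('m')+0=4+0=4
L[4]='m': occ=1, LF[4]=C('m')+1=4+1=5
L[5]='n': occ=1, LF[5]=C('n')+1=6+1=7
L[6]='j': occ=0, LF[6]=C('j')+0=3+0=3
L[7]='h': occ=0, LF[7]=C('h')+0=1+0=1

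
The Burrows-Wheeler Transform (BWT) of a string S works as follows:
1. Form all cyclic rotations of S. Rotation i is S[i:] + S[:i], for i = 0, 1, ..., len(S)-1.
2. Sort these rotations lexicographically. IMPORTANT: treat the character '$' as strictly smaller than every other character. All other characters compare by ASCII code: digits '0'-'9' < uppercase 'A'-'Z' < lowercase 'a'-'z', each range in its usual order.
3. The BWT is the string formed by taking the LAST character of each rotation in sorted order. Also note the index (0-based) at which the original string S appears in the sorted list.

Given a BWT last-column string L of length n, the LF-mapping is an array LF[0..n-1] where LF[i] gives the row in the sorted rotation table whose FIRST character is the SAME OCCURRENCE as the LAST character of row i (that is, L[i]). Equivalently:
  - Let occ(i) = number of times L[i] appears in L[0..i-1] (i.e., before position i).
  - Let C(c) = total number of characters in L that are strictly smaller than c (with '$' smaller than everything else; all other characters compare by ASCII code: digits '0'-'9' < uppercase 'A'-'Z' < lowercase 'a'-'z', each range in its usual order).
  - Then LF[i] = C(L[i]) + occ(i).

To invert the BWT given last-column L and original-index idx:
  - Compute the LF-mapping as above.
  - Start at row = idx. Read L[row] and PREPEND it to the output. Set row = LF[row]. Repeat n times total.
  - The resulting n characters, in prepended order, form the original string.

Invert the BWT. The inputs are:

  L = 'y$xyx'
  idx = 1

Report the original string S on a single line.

Answer: xxyy$

Derivation:
LF mapping: 3 0 1 4 2
Walk LF starting at row 1, prepending L[row]:
  step 1: row=1, L[1]='$', prepend. Next row=LF[1]=0
  step 2: row=0, L[0]='y', prepend. Next row=LF[0]=3
  step 3: row=3, L[3]='y', prepend. Next row=LF[3]=4
  step 4: row=4, L[4]='x', prepend. Next row=LF[4]=2
  step 5: row=2, L[2]='x', prepend. Next row=LF[2]=1
Reversed output: xxyy$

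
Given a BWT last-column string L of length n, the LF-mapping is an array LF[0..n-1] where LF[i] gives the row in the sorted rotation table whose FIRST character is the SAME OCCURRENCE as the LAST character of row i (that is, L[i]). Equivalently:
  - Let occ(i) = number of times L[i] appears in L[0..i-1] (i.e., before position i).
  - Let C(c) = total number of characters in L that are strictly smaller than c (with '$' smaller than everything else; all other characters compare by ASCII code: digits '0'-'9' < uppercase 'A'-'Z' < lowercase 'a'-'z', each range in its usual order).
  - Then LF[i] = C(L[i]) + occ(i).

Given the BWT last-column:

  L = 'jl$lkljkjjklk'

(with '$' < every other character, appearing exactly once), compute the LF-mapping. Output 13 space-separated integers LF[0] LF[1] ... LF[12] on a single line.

Answer: 1 9 0 10 5 11 2 6 3 4 7 12 8

Derivation:
Char counts: '$':1, 'j':4, 'k':4, 'l':4
C (first-col start): C('$')=0, C('j')=1, C('k')=5, C('l')=9
L[0]='j': occ=0, LF[0]=C('j')+0=1+0=1
L[1]='l': occ=0, LF[1]=C('l')+0=9+0=9
L[2]='$': occ=0, LF[2]=C('$')+0=0+0=0
L[3]='l': occ=1, LF[3]=C('l')+1=9+1=10
L[4]='k': occ=0, LF[4]=C('k')+0=5+0=5
L[5]='l': occ=2, LF[5]=C('l')+2=9+2=11
L[6]='j': occ=1, LF[6]=C('j')+1=1+1=2
L[7]='k': occ=1, LF[7]=C('k')+1=5+1=6
L[8]='j': occ=2, LF[8]=C('j')+2=1+2=3
L[9]='j': occ=3, LF[9]=C('j')+3=1+3=4
L[10]='k': occ=2, LF[10]=C('k')+2=5+2=7
L[11]='l': occ=3, LF[11]=C('l')+3=9+3=12
L[12]='k': occ=3, LF[12]=C('k')+3=5+3=8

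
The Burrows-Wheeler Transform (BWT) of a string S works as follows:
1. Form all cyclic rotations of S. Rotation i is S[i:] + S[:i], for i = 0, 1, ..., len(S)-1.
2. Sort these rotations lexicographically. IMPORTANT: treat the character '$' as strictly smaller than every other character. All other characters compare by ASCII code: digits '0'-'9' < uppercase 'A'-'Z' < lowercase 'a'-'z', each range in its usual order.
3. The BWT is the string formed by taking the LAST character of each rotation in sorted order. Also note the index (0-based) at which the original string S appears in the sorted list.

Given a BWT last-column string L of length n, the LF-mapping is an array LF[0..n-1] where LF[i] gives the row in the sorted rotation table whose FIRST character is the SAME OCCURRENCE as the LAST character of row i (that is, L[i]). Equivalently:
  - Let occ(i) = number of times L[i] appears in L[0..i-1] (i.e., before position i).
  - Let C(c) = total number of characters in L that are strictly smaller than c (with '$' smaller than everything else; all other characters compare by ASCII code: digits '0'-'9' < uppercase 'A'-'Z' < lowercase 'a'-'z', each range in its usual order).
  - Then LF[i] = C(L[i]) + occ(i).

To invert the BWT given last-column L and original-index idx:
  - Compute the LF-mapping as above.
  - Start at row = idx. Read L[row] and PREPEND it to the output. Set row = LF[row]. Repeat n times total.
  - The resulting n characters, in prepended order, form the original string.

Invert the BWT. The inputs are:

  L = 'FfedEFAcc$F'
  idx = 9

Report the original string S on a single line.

LF mapping: 3 10 9 8 2 4 1 6 7 0 5
Walk LF starting at row 9, prepending L[row]:
  step 1: row=9, L[9]='$', prepend. Next row=LF[9]=0
  step 2: row=0, L[0]='F', prepend. Next row=LF[0]=3
  step 3: row=3, L[3]='d', prepend. Next row=LF[3]=8
  step 4: row=8, L[8]='c', prepend. Next row=LF[8]=7
  step 5: row=7, L[7]='c', prepend. Next row=LF[7]=6
  step 6: row=6, L[6]='A', prepend. Next row=LF[6]=1
  step 7: row=1, L[1]='f', prepend. Next row=LF[1]=10
  step 8: row=10, L[10]='F', prepend. Next row=LF[10]=5
  step 9: row=5, L[5]='F', prepend. Next row=LF[5]=4
  step 10: row=4, L[4]='E', prepend. Next row=LF[4]=2
  step 11: row=2, L[2]='e', prepend. Next row=LF[2]=9
Reversed output: eEFFfAccdF$

Answer: eEFFfAccdF$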